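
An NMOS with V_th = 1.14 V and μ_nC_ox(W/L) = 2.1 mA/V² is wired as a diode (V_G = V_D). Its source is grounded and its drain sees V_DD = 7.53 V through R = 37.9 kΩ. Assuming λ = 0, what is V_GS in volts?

With gate tied to drain, V_GS = V_DS ≥ V_GS − V_th, so the device is in saturation.
KCL at the drain: ½ k_n (V_GS − V_th)² = (V_DD − V_GS)/R.
Let x = V_GS − 1.14. Then 39.8 x² + x − 6.39 = 0, giving x = 0.388 V (positive root), so V_GS = 1.53 V.
I_D = (V_DD − V_GS)/R = (7.53 − 1.53) / 37.9 = 0.158 mA.

V_GS = 1.53 V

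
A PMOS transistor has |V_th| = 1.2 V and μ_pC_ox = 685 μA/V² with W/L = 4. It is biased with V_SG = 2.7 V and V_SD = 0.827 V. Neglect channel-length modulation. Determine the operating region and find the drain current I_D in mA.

Triode; I_D = 2.46 mA

k_p = μ_pC_ox · (W/L) = 2.74 mA/V².
V_ov = V_SG − |V_th| = 2.7 − 1.2 = 1.5 V.
Since V_SD = 0.827 V < V_ov = 1.5 V, the device is in the triode region.
I_D = k_p [V_ov · V_SD − ½ V_SD²] = 2.74 × [1.5 × 0.827 − 0.5 × 0.827²] = 2.46 mA.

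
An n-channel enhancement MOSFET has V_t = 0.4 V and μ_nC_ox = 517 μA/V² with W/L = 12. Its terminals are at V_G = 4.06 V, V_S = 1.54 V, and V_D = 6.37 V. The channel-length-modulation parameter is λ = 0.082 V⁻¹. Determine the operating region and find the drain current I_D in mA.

Saturation; I_D = 19.5 mA

V_GS = V_G − V_S = 4.06 − 1.54 = 2.52 V; V_DS = V_D − V_S = 6.37 − 1.54 = 4.83 V.
k_n = μ_nC_ox · (W/L) = 6.204 mA/V².
V_ov = V_GS − V_t = 2.52 − 0.4 = 2.12 V.
Since V_DS = 4.83 V ≥ V_ov = 2.12 V, the device is in saturation.
I_D = ½ k_n V_ov² (1 + λ V_DS) = 0.5 × 6.204 × 2.12² × (1 + 0.082 × 4.83) = 19.5 mA.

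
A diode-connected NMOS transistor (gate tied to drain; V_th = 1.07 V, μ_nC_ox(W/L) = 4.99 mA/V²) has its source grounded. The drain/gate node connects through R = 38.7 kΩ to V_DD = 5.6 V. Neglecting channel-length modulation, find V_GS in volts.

V_GS = 1.28 V

With gate tied to drain, V_GS = V_DS ≥ V_GS − V_th, so the device is in saturation.
KCL at the drain: ½ k_n (V_GS − V_th)² = (V_DD − V_GS)/R.
Let x = V_GS − 1.07. Then 96.6 x² + x − 4.53 = 0, giving x = 0.211 V (positive root), so V_GS = 1.28 V.
I_D = (V_DD − V_GS)/R = (5.6 − 1.28) / 38.7 = 0.112 mA.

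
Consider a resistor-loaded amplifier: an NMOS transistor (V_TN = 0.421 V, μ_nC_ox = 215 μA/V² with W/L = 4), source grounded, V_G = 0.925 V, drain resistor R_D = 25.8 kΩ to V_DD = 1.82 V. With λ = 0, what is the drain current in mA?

V_GS = V_G = 0.925 V, so V_ov = 0.925 − 0.421 = 0.504 V.
k_n = μ_nC_ox · (W/L) = 0.86 mA/V².
Assume saturation: I_D = ½ k_n V_ov² = 0.5 × 0.86 × 0.504² = 0.109 mA, giving V_DS = V_DD − I_D R_D = 1.82 − 0.109 × 25.8 = -0.998 V.
But -0.998 V < V_ov = 0.504 V, so the device is actually in triode.
In triode I_D = k_n[V_ov V_DS − ½ V_DS²] and I_D = (V_DD − V_DS)/R_D. Equating: 11.1 V_DS² − 12.18 V_DS + 1.82 = 0, giving V_DS = 0.178 V (the root below V_ov).
I_D = (1.82 − 0.178) / 25.8 = 0.0636 mA.

I_D = 0.0636 mA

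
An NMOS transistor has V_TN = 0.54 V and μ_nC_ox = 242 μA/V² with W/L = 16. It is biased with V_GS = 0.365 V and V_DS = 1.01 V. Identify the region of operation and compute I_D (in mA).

Cutoff; I_D = 0 mA

V_GS = 0.365 V < V_TN = 0.54 V, so the transistor is in cutoff.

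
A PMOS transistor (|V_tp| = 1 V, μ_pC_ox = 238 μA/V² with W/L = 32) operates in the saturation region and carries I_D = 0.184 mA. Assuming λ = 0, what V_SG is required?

k_p = μ_pC_ox · (W/L) = 7.616 mA/V².
In saturation I_D = ½ k_p (V_SG − |V_tp|)², so V_SG − |V_tp| = √(2 I_D / k_p) = √(2 × 0.184 / 7.616) = 0.22 V.
V_SG = 1 + 0.22 = 1.22 V.

V_SG = 1.22 V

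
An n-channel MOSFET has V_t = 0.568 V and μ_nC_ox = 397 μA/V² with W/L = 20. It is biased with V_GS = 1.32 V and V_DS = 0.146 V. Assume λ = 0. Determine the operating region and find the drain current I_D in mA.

k_n = μ_nC_ox · (W/L) = 7.94 mA/V².
V_ov = V_GS − V_t = 1.32 − 0.568 = 0.752 V.
Since V_DS = 0.146 V < V_ov = 0.752 V, the device is in the triode region.
I_D = k_n [V_ov · V_DS − ½ V_DS²] = 7.94 × [0.752 × 0.146 − 0.5 × 0.146²] = 0.787 mA.

Triode; I_D = 0.787 mA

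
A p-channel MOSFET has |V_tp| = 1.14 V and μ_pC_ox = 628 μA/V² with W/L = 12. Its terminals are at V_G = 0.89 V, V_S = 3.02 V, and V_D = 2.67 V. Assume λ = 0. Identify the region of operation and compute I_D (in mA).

V_SG = V_S − V_G = 3.02 − 0.89 = 2.13 V; V_SD = V_S − V_D = 3.02 − 2.67 = 0.35 V.
k_p = μ_pC_ox · (W/L) = 7.536 mA/V².
V_ov = V_SG − |V_tp| = 2.13 − 1.14 = 0.99 V.
Since V_SD = 0.35 V < V_ov = 0.99 V, the device is in the triode region.
I_D = k_p [V_ov · V_SD − ½ V_SD²] = 7.536 × [0.99 × 0.35 − 0.5 × 0.35²] = 2.15 mA.

Triode; I_D = 2.15 mA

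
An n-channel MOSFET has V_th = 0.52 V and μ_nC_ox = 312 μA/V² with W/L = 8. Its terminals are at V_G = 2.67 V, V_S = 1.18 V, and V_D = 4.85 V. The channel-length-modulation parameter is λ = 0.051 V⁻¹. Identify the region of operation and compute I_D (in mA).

V_GS = V_G − V_S = 2.67 − 1.18 = 1.49 V; V_DS = V_D − V_S = 4.85 − 1.18 = 3.67 V.
k_n = μ_nC_ox · (W/L) = 2.496 mA/V².
V_ov = V_GS − V_th = 1.49 − 0.52 = 0.97 V.
Since V_DS = 3.67 V ≥ V_ov = 0.97 V, the device is in saturation.
I_D = ½ k_n V_ov² (1 + λ V_DS) = 0.5 × 2.496 × 0.97² × (1 + 0.051 × 3.67) = 1.39 mA.

Saturation; I_D = 1.39 mA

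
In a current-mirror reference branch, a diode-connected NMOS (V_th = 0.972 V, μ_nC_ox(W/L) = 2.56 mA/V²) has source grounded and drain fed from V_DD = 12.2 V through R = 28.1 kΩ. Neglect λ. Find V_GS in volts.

With gate tied to drain, V_GS = V_DS ≥ V_GS − V_th, so the device is in saturation.
KCL at the drain: ½ k_n (V_GS − V_th)² = (V_DD − V_GS)/R.
Let x = V_GS − 0.972. Then 36 x² + x − 11.23 = 0, giving x = 0.545 V (positive root), so V_GS = 1.52 V.
I_D = (V_DD − V_GS)/R = (12.2 − 1.52) / 28.1 = 0.38 mA.

V_GS = 1.52 V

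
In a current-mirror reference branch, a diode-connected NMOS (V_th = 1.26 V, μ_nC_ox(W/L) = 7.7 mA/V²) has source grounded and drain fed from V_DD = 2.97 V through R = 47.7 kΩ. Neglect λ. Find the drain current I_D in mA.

With gate tied to drain, V_GS = V_DS ≥ V_GS − V_th, so the device is in saturation.
KCL at the drain: ½ k_n (V_GS − V_th)² = (V_DD − V_GS)/R.
Let x = V_GS − 1.26. Then 184 x² + x − 1.71 = 0, giving x = 0.0938 V (positive root), so V_GS = 1.35 V.
I_D = (V_DD − V_GS)/R = (2.97 − 1.35) / 47.7 = 0.0339 mA.

I_D = 0.0339 mA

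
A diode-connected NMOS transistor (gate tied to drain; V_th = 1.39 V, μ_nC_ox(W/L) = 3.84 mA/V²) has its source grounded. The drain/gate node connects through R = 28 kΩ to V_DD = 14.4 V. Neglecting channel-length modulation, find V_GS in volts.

With gate tied to drain, V_GS = V_DS ≥ V_GS − V_th, so the device is in saturation.
KCL at the drain: ½ k_n (V_GS − V_th)² = (V_DD − V_GS)/R.
Let x = V_GS − 1.39. Then 53.8 x² + x − 13.01 = 0, giving x = 0.483 V (positive root), so V_GS = 1.87 V.
I_D = (V_DD − V_GS)/R = (14.4 − 1.87) / 28 = 0.447 mA.

V_GS = 1.87 V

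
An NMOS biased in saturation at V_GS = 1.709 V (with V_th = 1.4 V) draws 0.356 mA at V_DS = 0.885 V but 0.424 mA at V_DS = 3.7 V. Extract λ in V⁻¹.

λ = 0.0722 V⁻¹

With V_GS fixed, I_D ∝ (1 + λ V_DS) in saturation, so I_D2/I_D1 = (1 + λ V_DS2)/(1 + λ V_DS1).
0.424/0.356 = 1.191 = (1 + 3.7 λ)/(1 + 0.885 λ).
Solving: λ (I_D1 V_DS2 − I_D2 V_DS1) = I_D2 − I_D1, so λ = (0.424 − 0.356) / (0.356 × 3.7 − 0.424 × 0.885) = 0.068 / 0.942 = 0.0722 V⁻¹.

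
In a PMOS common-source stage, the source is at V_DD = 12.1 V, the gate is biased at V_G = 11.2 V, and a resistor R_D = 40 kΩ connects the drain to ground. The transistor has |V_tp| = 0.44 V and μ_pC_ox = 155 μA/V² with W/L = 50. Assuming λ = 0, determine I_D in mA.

V_SG = V_DD − V_G = 12.1 − 11.2 = 0.9 V, so V_ov = 0.9 − 0.44 = 0.46 V.
k_p = μ_pC_ox · (W/L) = 7.75 mA/V².
Assume saturation: I_D = ½ k_p V_ov² = 0.5 × 7.75 × 0.46² = 0.82 mA, giving V_SD = V_DD − I_D R_D = 12.1 − 0.82 × 40 = -20.7 V.
But -20.7 V < V_ov = 0.46 V, so the device is actually in triode.
In triode I_D = k_p[V_ov V_SD − ½ V_SD²] and I_D = (V_DD − V_SD)/R_D. Equating: 155 V_SD² − 143.6 V_SD + 12.1 = 0, giving V_SD = 0.0937 V (the root below V_ov).
I_D = (12.1 − 0.0937) / 40 = 0.3 mA.

I_D = 0.300 mA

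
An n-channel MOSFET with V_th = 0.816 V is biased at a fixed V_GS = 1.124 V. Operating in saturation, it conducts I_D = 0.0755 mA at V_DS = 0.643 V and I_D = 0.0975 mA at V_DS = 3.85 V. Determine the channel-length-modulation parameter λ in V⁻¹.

λ = 0.0965 V⁻¹

With V_GS fixed, I_D ∝ (1 + λ V_DS) in saturation, so I_D2/I_D1 = (1 + λ V_DS2)/(1 + λ V_DS1).
0.0975/0.0755 = 1.291 = (1 + 3.85 λ)/(1 + 0.643 λ).
Solving: λ (I_D1 V_DS2 − I_D2 V_DS1) = I_D2 − I_D1, so λ = (0.0975 − 0.0755) / (0.0755 × 3.85 − 0.0975 × 0.643) = 0.022 / 0.228 = 0.0965 V⁻¹.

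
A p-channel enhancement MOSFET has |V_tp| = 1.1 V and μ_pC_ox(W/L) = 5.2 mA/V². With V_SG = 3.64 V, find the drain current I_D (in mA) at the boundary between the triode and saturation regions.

At the boundary V_SD = V_ov = V_SG − |V_tp| = 3.64 − 1.1 = 2.54 V.
I_D = ½ k_p V_ov² = 0.5 × 5.2 × 2.54² = 16.8 mA.

I_D = 16.8 mA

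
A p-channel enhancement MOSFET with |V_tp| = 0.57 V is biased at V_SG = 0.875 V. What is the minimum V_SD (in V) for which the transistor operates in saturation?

V_SD,sat = 0.305 V

The boundary between triode and saturation is V_SD = V_SG − |V_tp| = V_ov.
V_ov = 0.875 − 0.57 = 0.305 V.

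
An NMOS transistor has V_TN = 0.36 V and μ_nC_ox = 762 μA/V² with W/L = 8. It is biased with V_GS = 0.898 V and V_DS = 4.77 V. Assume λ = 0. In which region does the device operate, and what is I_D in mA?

k_n = μ_nC_ox · (W/L) = 6.096 mA/V².
V_ov = V_GS − V_TN = 0.898 − 0.36 = 0.538 V.
Since V_DS = 4.77 V ≥ V_ov = 0.538 V, the device is in saturation.
I_D = ½ k_n V_ov² = 0.5 × 6.096 × 0.538² = 0.882 mA.

Saturation; I_D = 0.882 mA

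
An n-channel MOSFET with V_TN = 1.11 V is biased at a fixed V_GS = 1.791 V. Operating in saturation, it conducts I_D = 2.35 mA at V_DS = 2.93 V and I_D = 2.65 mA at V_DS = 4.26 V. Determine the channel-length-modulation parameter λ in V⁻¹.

λ = 0.134 V⁻¹

With V_GS fixed, I_D ∝ (1 + λ V_DS) in saturation, so I_D2/I_D1 = (1 + λ V_DS2)/(1 + λ V_DS1).
2.65/2.35 = 1.128 = (1 + 4.26 λ)/(1 + 2.93 λ).
Solving: λ (I_D1 V_DS2 − I_D2 V_DS1) = I_D2 − I_D1, so λ = (2.65 − 2.35) / (2.35 × 4.26 − 2.65 × 2.93) = 0.3 / 2.25 = 0.134 V⁻¹.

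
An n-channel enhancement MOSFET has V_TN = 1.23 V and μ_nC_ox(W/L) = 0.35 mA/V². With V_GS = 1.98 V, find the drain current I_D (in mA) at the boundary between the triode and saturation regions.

I_D = 0.0984 mA

At the boundary V_DS = V_ov = V_GS − V_TN = 1.98 − 1.23 = 0.75 V.
I_D = ½ k_n V_ov² = 0.5 × 0.35 × 0.75² = 0.0984 mA.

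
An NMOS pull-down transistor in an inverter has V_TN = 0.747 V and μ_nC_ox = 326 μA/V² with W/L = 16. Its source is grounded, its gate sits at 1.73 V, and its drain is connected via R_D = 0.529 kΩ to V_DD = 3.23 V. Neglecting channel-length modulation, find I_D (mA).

V_GS = V_G = 1.73 V, so V_ov = 1.73 − 0.747 = 0.983 V.
k_n = μ_nC_ox · (W/L) = 5.216 mA/V².
Assume saturation: I_D = ½ k_n V_ov² = 0.5 × 5.216 × 0.983² = 2.52 mA, giving V_DS = V_DD − I_D R_D = 3.23 − 2.52 × 0.529 = 1.9 V.
V_DS = 1.9 V ≥ V_ov = 0.983 V, confirming saturation.

I_D = 2.52 mA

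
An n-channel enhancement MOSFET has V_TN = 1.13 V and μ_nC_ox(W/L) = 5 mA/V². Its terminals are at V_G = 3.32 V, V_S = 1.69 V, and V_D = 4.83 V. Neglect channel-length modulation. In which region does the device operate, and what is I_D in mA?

V_GS = V_G − V_S = 3.32 − 1.69 = 1.63 V; V_DS = V_D − V_S = 4.83 − 1.69 = 3.14 V.
V_ov = V_GS − V_TN = 1.63 − 1.13 = 0.5 V.
Since V_DS = 3.14 V ≥ V_ov = 0.5 V, the device is in saturation.
I_D = ½ k_n V_ov² = 0.5 × 5 × 0.5² = 0.625 mA.

Saturation; I_D = 0.625 mA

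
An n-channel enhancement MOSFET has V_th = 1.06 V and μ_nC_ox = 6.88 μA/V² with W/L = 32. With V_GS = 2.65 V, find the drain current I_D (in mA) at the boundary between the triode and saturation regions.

I_D = 0.278 mA

At the boundary V_DS = V_ov = V_GS − V_th = 2.65 − 1.06 = 1.59 V.
k_n = μ_nC_ox · (W/L) = 0.2202 mA/V².
I_D = ½ k_n V_ov² = 0.5 × 0.2202 × 1.59² = 0.278 mA.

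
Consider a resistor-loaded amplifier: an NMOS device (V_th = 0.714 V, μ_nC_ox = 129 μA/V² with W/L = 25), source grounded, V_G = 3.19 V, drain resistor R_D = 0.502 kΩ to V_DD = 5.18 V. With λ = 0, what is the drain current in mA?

I_D = 7.70 mA

V_GS = V_G = 3.19 V, so V_ov = 3.19 − 0.714 = 2.48 V.
k_n = μ_nC_ox · (W/L) = 3.225 mA/V².
Assume saturation: I_D = ½ k_n V_ov² = 0.5 × 3.225 × 2.48² = 9.89 mA, giving V_DS = V_DD − I_D R_D = 5.18 − 9.89 × 0.502 = 0.217 V.
But 0.217 V < V_ov = 2.48 V, so the device is actually in triode.
In triode I_D = k_n[V_ov V_DS − ½ V_DS²] and I_D = (V_DD − V_DS)/R_D. Equating: 0.809 V_DS² − 5.009 V_DS + 5.18 = 0, giving V_DS = 1.31 V (the root below V_ov).
I_D = (5.18 − 1.31) / 0.502 = 7.7 mA.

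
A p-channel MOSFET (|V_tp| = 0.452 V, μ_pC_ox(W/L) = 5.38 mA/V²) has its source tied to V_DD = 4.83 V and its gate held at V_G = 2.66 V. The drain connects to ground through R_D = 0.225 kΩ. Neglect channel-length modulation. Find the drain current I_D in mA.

I_D = 7.94 mA

V_SG = V_DD − V_G = 4.83 − 2.66 = 2.17 V, so V_ov = 2.17 − 0.452 = 1.72 V.
Assume saturation: I_D = ½ k_p V_ov² = 0.5 × 5.38 × 1.72² = 7.94 mA, giving V_SD = V_DD − I_D R_D = 4.83 − 7.94 × 0.225 = 3.04 V.
V_SD = 3.04 V ≥ V_ov = 1.72 V, confirming saturation.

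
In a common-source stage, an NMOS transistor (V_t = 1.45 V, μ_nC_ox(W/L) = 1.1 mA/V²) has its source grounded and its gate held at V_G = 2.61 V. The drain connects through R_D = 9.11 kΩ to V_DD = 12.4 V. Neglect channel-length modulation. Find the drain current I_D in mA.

I_D = 0.740 mA

V_GS = V_G = 2.61 V, so V_ov = 2.61 − 1.45 = 1.16 V.
Assume saturation: I_D = ½ k_n V_ov² = 0.5 × 1.1 × 1.16² = 0.74 mA, giving V_DS = V_DD − I_D R_D = 12.4 − 0.74 × 9.11 = 5.66 V.
V_DS = 5.66 V ≥ V_ov = 1.16 V, confirming saturation.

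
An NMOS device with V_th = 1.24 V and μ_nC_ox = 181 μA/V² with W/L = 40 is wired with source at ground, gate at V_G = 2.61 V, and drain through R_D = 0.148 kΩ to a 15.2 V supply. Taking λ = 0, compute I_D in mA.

I_D = 6.79 mA

V_GS = V_G = 2.61 V, so V_ov = 2.61 − 1.24 = 1.37 V.
k_n = μ_nC_ox · (W/L) = 7.24 mA/V².
Assume saturation: I_D = ½ k_n V_ov² = 0.5 × 7.24 × 1.37² = 6.79 mA, giving V_DS = V_DD − I_D R_D = 15.2 − 6.79 × 0.148 = 14.2 V.
V_DS = 14.2 V ≥ V_ov = 1.37 V, confirming saturation.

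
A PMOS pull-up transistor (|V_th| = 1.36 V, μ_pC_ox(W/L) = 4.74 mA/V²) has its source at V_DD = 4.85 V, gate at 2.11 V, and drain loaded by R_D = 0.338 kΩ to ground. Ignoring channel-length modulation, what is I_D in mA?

I_D = 4.51 mA

V_SG = V_DD − V_G = 4.85 − 2.11 = 2.74 V, so V_ov = 2.74 − 1.36 = 1.38 V.
Assume saturation: I_D = ½ k_p V_ov² = 0.5 × 4.74 × 1.38² = 4.51 mA, giving V_SD = V_DD − I_D R_D = 4.85 − 4.51 × 0.338 = 3.32 V.
V_SD = 3.32 V ≥ V_ov = 1.38 V, confirming saturation.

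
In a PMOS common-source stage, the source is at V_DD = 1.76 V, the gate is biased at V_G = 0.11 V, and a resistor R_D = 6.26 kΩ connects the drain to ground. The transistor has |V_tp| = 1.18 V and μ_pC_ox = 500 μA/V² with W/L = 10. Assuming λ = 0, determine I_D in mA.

V_SG = V_DD − V_G = 1.76 − 0.11 = 1.65 V, so V_ov = 1.65 − 1.18 = 0.47 V.
k_p = μ_pC_ox · (W/L) = 5 mA/V².
Assume saturation: I_D = ½ k_p V_ov² = 0.5 × 5 × 0.47² = 0.552 mA, giving V_SD = V_DD − I_D R_D = 1.76 − 0.552 × 6.26 = -1.7 V.
But -1.7 V < V_ov = 0.47 V, so the device is actually in triode.
In triode I_D = k_p[V_ov V_SD − ½ V_SD²] and I_D = (V_DD − V_SD)/R_D. Equating: 15.6 V_SD² − 15.71 V_SD + 1.76 = 0, giving V_SD = 0.128 V (the root below V_ov).
I_D = (1.76 − 0.128) / 6.26 = 0.261 mA.

I_D = 0.261 mA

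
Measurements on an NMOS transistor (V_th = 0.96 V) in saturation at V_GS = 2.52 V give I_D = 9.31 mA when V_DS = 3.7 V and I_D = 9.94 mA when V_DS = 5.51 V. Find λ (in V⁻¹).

λ = 0.0434 V⁻¹

With V_GS fixed, I_D ∝ (1 + λ V_DS) in saturation, so I_D2/I_D1 = (1 + λ V_DS2)/(1 + λ V_DS1).
9.94/9.31 = 1.068 = (1 + 5.51 λ)/(1 + 3.7 λ).
Solving: λ (I_D1 V_DS2 − I_D2 V_DS1) = I_D2 − I_D1, so λ = (9.94 − 9.31) / (9.31 × 5.51 − 9.94 × 3.7) = 0.63 / 14.5 = 0.0434 V⁻¹.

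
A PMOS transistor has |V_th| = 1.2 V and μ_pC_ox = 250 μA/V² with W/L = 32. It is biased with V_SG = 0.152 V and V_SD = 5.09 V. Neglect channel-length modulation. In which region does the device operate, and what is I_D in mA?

V_SG = 0.152 V < |V_th| = 1.2 V, so the transistor is in cutoff.

Cutoff; I_D = 0 mA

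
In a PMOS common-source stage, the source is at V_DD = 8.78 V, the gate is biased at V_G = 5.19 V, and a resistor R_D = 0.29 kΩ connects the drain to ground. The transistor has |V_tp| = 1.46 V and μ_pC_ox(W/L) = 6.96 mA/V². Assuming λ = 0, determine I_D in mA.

V_SG = V_DD − V_G = 8.78 − 5.19 = 3.59 V, so V_ov = 3.59 − 1.46 = 2.13 V.
Assume saturation: I_D = ½ k_p V_ov² = 0.5 × 6.96 × 2.13² = 15.8 mA, giving V_SD = V_DD − I_D R_D = 8.78 − 15.8 × 0.29 = 4.2 V.
V_SD = 4.2 V ≥ V_ov = 2.13 V, confirming saturation.

I_D = 15.8 mA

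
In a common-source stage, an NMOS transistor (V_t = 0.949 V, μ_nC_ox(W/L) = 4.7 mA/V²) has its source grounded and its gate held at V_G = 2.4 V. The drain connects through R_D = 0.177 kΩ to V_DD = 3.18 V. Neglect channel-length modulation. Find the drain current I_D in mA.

I_D = 4.95 mA

V_GS = V_G = 2.4 V, so V_ov = 2.4 − 0.949 = 1.45 V.
Assume saturation: I_D = ½ k_n V_ov² = 0.5 × 4.7 × 1.45² = 4.95 mA, giving V_DS = V_DD − I_D R_D = 3.18 − 4.95 × 0.177 = 2.3 V.
V_DS = 2.3 V ≥ V_ov = 1.45 V, confirming saturation.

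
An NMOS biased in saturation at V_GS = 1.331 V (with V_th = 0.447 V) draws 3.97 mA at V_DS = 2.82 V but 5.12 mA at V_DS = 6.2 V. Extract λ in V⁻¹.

λ = 0.113 V⁻¹

With V_GS fixed, I_D ∝ (1 + λ V_DS) in saturation, so I_D2/I_D1 = (1 + λ V_DS2)/(1 + λ V_DS1).
5.12/3.97 = 1.29 = (1 + 6.2 λ)/(1 + 2.82 λ).
Solving: λ (I_D1 V_DS2 − I_D2 V_DS1) = I_D2 − I_D1, so λ = (5.12 − 3.97) / (3.97 × 6.2 − 5.12 × 2.82) = 1.15 / 10.2 = 0.113 V⁻¹.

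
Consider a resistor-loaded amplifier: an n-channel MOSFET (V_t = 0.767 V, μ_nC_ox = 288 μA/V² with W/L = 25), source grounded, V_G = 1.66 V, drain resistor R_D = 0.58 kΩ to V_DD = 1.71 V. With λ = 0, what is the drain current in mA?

I_D = 2.17 mA

V_GS = V_G = 1.66 V, so V_ov = 1.66 − 0.767 = 0.893 V.
k_n = μ_nC_ox · (W/L) = 7.2 mA/V².
Assume saturation: I_D = ½ k_n V_ov² = 0.5 × 7.2 × 0.893² = 2.87 mA, giving V_DS = V_DD − I_D R_D = 1.71 − 2.87 × 0.58 = 0.0449 V.
But 0.0449 V < V_ov = 0.893 V, so the device is actually in triode.
In triode I_D = k_n[V_ov V_DS − ½ V_DS²] and I_D = (V_DD − V_DS)/R_D. Equating: 2.09 V_DS² − 4.729 V_DS + 1.71 = 0, giving V_DS = 0.452 V (the root below V_ov).
I_D = (1.71 − 0.452) / 0.58 = 2.17 mA.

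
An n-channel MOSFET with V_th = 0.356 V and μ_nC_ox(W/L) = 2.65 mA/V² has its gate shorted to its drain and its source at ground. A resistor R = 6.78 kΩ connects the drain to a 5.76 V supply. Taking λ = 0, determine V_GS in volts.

V_GS = 1.08 V

With gate tied to drain, V_GS = V_DS ≥ V_GS − V_th, so the device is in saturation.
KCL at the drain: ½ k_n (V_GS − V_th)² = (V_DD − V_GS)/R.
Let x = V_GS − 0.356. Then 8.98 x² + x − 5.404 = 0, giving x = 0.722 V (positive root), so V_GS = 1.08 V.
I_D = (V_DD − V_GS)/R = (5.76 − 1.08) / 6.78 = 0.691 mA.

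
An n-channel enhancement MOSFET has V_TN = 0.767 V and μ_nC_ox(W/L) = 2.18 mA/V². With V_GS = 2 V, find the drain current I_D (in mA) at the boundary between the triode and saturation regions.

At the boundary V_DS = V_ov = V_GS − V_TN = 2 − 0.767 = 1.23 V.
I_D = ½ k_n V_ov² = 0.5 × 2.18 × 1.23² = 1.66 mA.

I_D = 1.66 mA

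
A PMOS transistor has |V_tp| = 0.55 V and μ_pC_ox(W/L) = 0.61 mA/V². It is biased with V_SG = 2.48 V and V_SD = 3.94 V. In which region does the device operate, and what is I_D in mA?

Saturation; I_D = 1.14 mA

V_ov = V_SG − |V_tp| = 2.48 − 0.55 = 1.93 V.
Since V_SD = 3.94 V ≥ V_ov = 1.93 V, the device is in saturation.
I_D = ½ k_p V_ov² = 0.5 × 0.61 × 1.93² = 1.14 mA.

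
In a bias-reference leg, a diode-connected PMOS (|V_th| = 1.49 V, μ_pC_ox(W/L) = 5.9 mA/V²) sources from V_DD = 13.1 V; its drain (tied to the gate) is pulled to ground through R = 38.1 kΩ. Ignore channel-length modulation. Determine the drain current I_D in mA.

With gate tied to drain, V_SG = V_SD ≥ V_SG − |V_th|, so the device is in saturation.
KCL at the drain: ½ k_p (V_SG − |V_th|)² = (V_DD − V_SG)/R.
Let x = V_SG − 1.49. Then 112 x² + x − 11.61 = 0, giving x = 0.317 V (positive root), so V_SG = 1.81 V.
I_D = (V_DD − V_SG)/R = (13.1 − 1.81) / 38.1 = 0.296 mA.

I_D = 0.296 mA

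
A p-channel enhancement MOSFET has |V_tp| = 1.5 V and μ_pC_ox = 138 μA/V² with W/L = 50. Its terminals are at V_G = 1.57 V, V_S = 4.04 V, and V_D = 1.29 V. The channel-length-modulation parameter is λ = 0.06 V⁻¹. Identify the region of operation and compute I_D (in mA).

V_SG = V_S − V_G = 4.04 − 1.57 = 2.47 V; V_SD = V_S − V_D = 4.04 − 1.29 = 2.75 V.
k_p = μ_pC_ox · (W/L) = 6.9 mA/V².
V_ov = V_SG − |V_tp| = 2.47 − 1.5 = 0.97 V.
Since V_SD = 2.75 V ≥ V_ov = 0.97 V, the device is in saturation.
I_D = ½ k_p V_ov² (1 + λ V_SD) = 0.5 × 6.9 × 0.97² × (1 + 0.06 × 2.75) = 3.78 mA.

Saturation; I_D = 3.78 mA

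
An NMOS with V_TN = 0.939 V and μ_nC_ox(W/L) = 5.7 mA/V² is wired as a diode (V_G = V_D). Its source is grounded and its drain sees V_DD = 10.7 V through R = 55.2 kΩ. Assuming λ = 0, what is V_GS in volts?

V_GS = 1.18 V

With gate tied to drain, V_GS = V_DS ≥ V_GS − V_TN, so the device is in saturation.
KCL at the drain: ½ k_n (V_GS − V_TN)² = (V_DD − V_GS)/R.
Let x = V_GS − 0.939. Then 157 x² + x − 9.761 = 0, giving x = 0.246 V (positive root), so V_GS = 1.18 V.
I_D = (V_DD − V_GS)/R = (10.7 − 1.18) / 55.2 = 0.172 mA.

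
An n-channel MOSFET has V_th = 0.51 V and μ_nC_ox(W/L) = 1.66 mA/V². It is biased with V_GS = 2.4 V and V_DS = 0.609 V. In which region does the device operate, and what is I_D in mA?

V_ov = V_GS − V_th = 2.4 − 0.51 = 1.89 V.
Since V_DS = 0.609 V < V_ov = 1.89 V, the device is in the triode region.
I_D = k_n [V_ov · V_DS − ½ V_DS²] = 1.66 × [1.89 × 0.609 − 0.5 × 0.609²] = 1.6 mA.

Triode; I_D = 1.60 mA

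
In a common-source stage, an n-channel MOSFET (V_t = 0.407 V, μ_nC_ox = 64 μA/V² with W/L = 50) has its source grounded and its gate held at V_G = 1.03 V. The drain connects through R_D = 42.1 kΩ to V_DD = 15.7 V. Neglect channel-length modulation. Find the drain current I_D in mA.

I_D = 0.368 mA

V_GS = V_G = 1.03 V, so V_ov = 1.03 − 0.407 = 0.623 V.
k_n = μ_nC_ox · (W/L) = 3.2 mA/V².
Assume saturation: I_D = ½ k_n V_ov² = 0.5 × 3.2 × 0.623² = 0.621 mA, giving V_DS = V_DD − I_D R_D = 15.7 − 0.621 × 42.1 = -10.4 V.
But -10.4 V < V_ov = 0.623 V, so the device is actually in triode.
In triode I_D = k_n[V_ov V_DS − ½ V_DS²] and I_D = (V_DD − V_DS)/R_D. Equating: 67.4 V_DS² − 84.93 V_DS + 15.7 = 0, giving V_DS = 0.225 V (the root below V_ov).
I_D = (15.7 − 0.225) / 42.1 = 0.368 mA.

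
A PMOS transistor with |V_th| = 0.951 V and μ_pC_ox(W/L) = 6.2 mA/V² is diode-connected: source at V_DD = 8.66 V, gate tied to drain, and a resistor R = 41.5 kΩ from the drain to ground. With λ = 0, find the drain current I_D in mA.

With gate tied to drain, V_SG = V_SD ≥ V_SG − |V_th|, so the device is in saturation.
KCL at the drain: ½ k_p (V_SG − |V_th|)² = (V_DD − V_SG)/R.
Let x = V_SG − 0.951. Then 129 x² + x − 7.709 = 0, giving x = 0.241 V (positive root), so V_SG = 1.19 V.
I_D = (V_DD − V_SG)/R = (8.66 − 1.19) / 41.5 = 0.18 mA.

I_D = 0.180 mA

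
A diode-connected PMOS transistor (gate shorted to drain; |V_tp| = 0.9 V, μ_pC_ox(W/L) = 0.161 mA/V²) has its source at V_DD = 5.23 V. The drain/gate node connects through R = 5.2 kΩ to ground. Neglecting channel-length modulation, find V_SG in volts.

V_SG = 3.14 V

With gate tied to drain, V_SG = V_SD ≥ V_SG − |V_tp|, so the device is in saturation.
KCL at the drain: ½ k_p (V_SG − |V_tp|)² = (V_DD − V_SG)/R.
Let x = V_SG − 0.9. Then 0.419 x² + x − 4.33 = 0, giving x = 2.24 V (positive root), so V_SG = 3.14 V.
I_D = (V_DD − V_SG)/R = (5.23 − 3.14) / 5.2 = 0.403 mA.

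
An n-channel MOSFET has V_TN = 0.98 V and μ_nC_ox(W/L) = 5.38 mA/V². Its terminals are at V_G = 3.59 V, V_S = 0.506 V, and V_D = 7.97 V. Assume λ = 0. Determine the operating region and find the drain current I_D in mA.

Saturation; I_D = 11.9 mA

V_GS = V_G − V_S = 3.59 − 0.506 = 3.08 V; V_DS = V_D − V_S = 7.97 − 0.506 = 7.46 V.
V_ov = V_GS − V_TN = 3.08 − 0.98 = 2.1 V.
Since V_DS = 7.46 V ≥ V_ov = 2.1 V, the device is in saturation.
I_D = ½ k_n V_ov² = 0.5 × 5.38 × 2.1² = 11.9 mA.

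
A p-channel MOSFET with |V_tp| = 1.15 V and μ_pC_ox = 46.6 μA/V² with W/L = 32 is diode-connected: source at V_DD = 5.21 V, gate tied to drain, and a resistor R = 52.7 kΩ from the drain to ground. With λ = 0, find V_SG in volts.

V_SG = 1.46 V

With gate tied to drain, V_SG = V_SD ≥ V_SG − |V_tp|, so the device is in saturation.
k_p = μ_pC_ox · (W/L) = 1.491 mA/V².
KCL at the drain: ½ k_p (V_SG − |V_tp|)² = (V_DD − V_SG)/R.
Let x = V_SG − 1.15. Then 39.3 x² + x − 4.06 = 0, giving x = 0.309 V (positive root), so V_SG = 1.46 V.
I_D = (V_DD − V_SG)/R = (5.21 − 1.46) / 52.7 = 0.0712 mA.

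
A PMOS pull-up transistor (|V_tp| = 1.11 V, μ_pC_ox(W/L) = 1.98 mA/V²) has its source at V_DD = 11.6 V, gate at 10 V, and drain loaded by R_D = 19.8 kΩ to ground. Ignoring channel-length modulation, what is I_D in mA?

V_SG = V_DD − V_G = 11.6 − 10 = 1.6 V, so V_ov = 1.6 − 1.11 = 0.49 V.
Assume saturation: I_D = ½ k_p V_ov² = 0.5 × 1.98 × 0.49² = 0.238 mA, giving V_SD = V_DD − I_D R_D = 11.6 − 0.238 × 19.8 = 6.89 V.
V_SD = 6.89 V ≥ V_ov = 0.49 V, confirming saturation.

I_D = 0.238 mA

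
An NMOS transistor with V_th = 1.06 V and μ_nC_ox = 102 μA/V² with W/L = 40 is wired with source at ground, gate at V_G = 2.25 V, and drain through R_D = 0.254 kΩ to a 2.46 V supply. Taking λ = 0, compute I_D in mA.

I_D = 2.89 mA

V_GS = V_G = 2.25 V, so V_ov = 2.25 − 1.06 = 1.19 V.
k_n = μ_nC_ox · (W/L) = 4.08 mA/V².
Assume saturation: I_D = ½ k_n V_ov² = 0.5 × 4.08 × 1.19² = 2.89 mA, giving V_DS = V_DD − I_D R_D = 2.46 − 2.89 × 0.254 = 1.73 V.
V_DS = 1.73 V ≥ V_ov = 1.19 V, confirming saturation.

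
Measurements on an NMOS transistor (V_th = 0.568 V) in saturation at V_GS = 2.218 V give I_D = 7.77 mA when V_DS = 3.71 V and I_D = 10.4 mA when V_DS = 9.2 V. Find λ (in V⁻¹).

With V_GS fixed, I_D ∝ (1 + λ V_DS) in saturation, so I_D2/I_D1 = (1 + λ V_DS2)/(1 + λ V_DS1).
10.4/7.77 = 1.338 = (1 + 9.2 λ)/(1 + 3.71 λ).
Solving: λ (I_D1 V_DS2 − I_D2 V_DS1) = I_D2 − I_D1, so λ = (10.4 − 7.77) / (7.77 × 9.2 − 10.4 × 3.71) = 2.63 / 32.9 = 0.0799 V⁻¹.

λ = 0.0799 V⁻¹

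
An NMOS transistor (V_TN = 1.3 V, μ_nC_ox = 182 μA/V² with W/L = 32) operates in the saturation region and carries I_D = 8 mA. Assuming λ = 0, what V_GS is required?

k_n = μ_nC_ox · (W/L) = 5.824 mA/V².
In saturation I_D = ½ k_n (V_GS − V_TN)², so V_GS − V_TN = √(2 I_D / k_n) = √(2 × 8 / 5.824) = 1.66 V.
V_GS = 1.3 + 1.66 = 2.96 V.

V_GS = 2.96 V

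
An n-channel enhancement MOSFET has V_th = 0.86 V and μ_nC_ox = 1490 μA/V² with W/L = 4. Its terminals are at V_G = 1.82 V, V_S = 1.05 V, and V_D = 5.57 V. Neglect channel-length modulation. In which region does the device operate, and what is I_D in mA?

Cutoff; I_D = 0 mA

V_GS = V_G − V_S = 1.82 − 1.05 = 0.77 V; V_DS = V_D − V_S = 5.57 − 1.05 = 4.52 V.
V_GS = 0.77 V < V_th = 0.86 V, so the transistor is in cutoff.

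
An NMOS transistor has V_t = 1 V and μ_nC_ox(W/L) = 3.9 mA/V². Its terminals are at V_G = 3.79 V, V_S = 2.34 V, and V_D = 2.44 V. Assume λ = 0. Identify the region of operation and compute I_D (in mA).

V_GS = V_G − V_S = 3.79 − 2.34 = 1.45 V; V_DS = V_D − V_S = 2.44 − 2.34 = 0.1 V.
V_ov = V_GS − V_t = 1.45 − 1 = 0.45 V.
Since V_DS = 0.1 V < V_ov = 0.45 V, the device is in the triode region.
I_D = k_n [V_ov · V_DS − ½ V_DS²] = 3.9 × [0.45 × 0.1 − 0.5 × 0.1²] = 0.156 mA.

Triode; I_D = 0.156 mA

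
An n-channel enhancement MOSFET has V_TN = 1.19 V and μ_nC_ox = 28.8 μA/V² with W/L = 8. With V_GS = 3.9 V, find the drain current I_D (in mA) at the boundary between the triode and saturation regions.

I_D = 0.846 mA

At the boundary V_DS = V_ov = V_GS − V_TN = 3.9 − 1.19 = 2.71 V.
k_n = μ_nC_ox · (W/L) = 0.2304 mA/V².
I_D = ½ k_n V_ov² = 0.5 × 0.2304 × 2.71² = 0.846 mA.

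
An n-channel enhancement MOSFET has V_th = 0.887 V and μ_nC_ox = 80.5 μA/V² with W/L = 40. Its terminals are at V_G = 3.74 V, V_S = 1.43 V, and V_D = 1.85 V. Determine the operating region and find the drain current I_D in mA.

Triode; I_D = 1.64 mA

V_GS = V_G − V_S = 3.74 − 1.43 = 2.31 V; V_DS = V_D − V_S = 1.85 − 1.43 = 0.42 V.
k_n = μ_nC_ox · (W/L) = 3.22 mA/V².
V_ov = V_GS − V_th = 2.31 − 0.887 = 1.42 V.
Since V_DS = 0.42 V < V_ov = 1.42 V, the device is in the triode region.
I_D = k_n [V_ov · V_DS − ½ V_DS²] = 3.22 × [1.42 × 0.42 − 0.5 × 0.42²] = 1.64 mA.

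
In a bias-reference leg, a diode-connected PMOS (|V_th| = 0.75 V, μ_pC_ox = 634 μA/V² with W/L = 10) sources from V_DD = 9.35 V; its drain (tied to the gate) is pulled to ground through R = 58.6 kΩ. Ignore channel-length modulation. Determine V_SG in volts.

With gate tied to drain, V_SG = V_SD ≥ V_SG − |V_th|, so the device is in saturation.
k_p = μ_pC_ox · (W/L) = 6.34 mA/V².
KCL at the drain: ½ k_p (V_SG − |V_th|)² = (V_DD − V_SG)/R.
Let x = V_SG − 0.75. Then 186 x² + x − 8.6 = 0, giving x = 0.212 V (positive root), so V_SG = 0.962 V.
I_D = (V_DD − V_SG)/R = (9.35 − 0.962) / 58.6 = 0.143 mA.

V_SG = 0.962 V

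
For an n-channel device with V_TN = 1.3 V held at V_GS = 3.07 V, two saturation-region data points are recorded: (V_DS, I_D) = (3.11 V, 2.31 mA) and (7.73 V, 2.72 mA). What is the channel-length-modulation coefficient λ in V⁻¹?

λ = 0.0436 V⁻¹

With V_GS fixed, I_D ∝ (1 + λ V_DS) in saturation, so I_D2/I_D1 = (1 + λ V_DS2)/(1 + λ V_DS1).
2.72/2.31 = 1.177 = (1 + 7.73 λ)/(1 + 3.11 λ).
Solving: λ (I_D1 V_DS2 − I_D2 V_DS1) = I_D2 − I_D1, so λ = (2.72 − 2.31) / (2.31 × 7.73 − 2.72 × 3.11) = 0.41 / 9.4 = 0.0436 V⁻¹.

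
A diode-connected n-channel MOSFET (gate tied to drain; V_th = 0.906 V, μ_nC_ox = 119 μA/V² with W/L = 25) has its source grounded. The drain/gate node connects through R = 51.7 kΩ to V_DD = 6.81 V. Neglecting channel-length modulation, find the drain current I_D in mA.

I_D = 0.109 mA

With gate tied to drain, V_GS = V_DS ≥ V_GS − V_th, so the device is in saturation.
k_n = μ_nC_ox · (W/L) = 2.975 mA/V².
KCL at the drain: ½ k_n (V_GS − V_th)² = (V_DD − V_GS)/R.
Let x = V_GS − 0.906. Then 76.9 x² + x − 5.904 = 0, giving x = 0.271 V (positive root), so V_GS = 1.18 V.
I_D = (V_DD − V_GS)/R = (6.81 − 1.18) / 51.7 = 0.109 mA.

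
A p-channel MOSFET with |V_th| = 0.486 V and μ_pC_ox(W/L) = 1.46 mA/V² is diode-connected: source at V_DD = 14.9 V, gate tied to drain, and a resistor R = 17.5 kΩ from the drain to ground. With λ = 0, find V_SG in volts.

With gate tied to drain, V_SG = V_SD ≥ V_SG − |V_th|, so the device is in saturation.
KCL at the drain: ½ k_p (V_SG − |V_th|)² = (V_DD − V_SG)/R.
Let x = V_SG − 0.486. Then 12.8 x² + x − 14.41 = 0, giving x = 1.02 V (positive root), so V_SG = 1.51 V.
I_D = (V_DD − V_SG)/R = (14.9 − 1.51) / 17.5 = 0.765 mA.

V_SG = 1.51 V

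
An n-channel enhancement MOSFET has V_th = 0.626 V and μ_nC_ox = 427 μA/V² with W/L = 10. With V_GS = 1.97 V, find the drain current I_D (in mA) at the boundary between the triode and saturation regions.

I_D = 3.86 mA

At the boundary V_DS = V_ov = V_GS − V_th = 1.97 − 0.626 = 1.34 V.
k_n = μ_nC_ox · (W/L) = 4.27 mA/V².
I_D = ½ k_n V_ov² = 0.5 × 4.27 × 1.34² = 3.86 mA.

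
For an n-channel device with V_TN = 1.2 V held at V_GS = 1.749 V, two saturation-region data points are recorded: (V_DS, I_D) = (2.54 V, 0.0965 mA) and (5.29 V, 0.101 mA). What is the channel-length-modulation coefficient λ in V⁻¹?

λ = 0.0177 V⁻¹

With V_GS fixed, I_D ∝ (1 + λ V_DS) in saturation, so I_D2/I_D1 = (1 + λ V_DS2)/(1 + λ V_DS1).
0.101/0.0965 = 1.047 = (1 + 5.29 λ)/(1 + 2.54 λ).
Solving: λ (I_D1 V_DS2 − I_D2 V_DS1) = I_D2 − I_D1, so λ = (0.101 − 0.0965) / (0.0965 × 5.29 − 0.101 × 2.54) = 0.0045 / 0.254 = 0.0177 V⁻¹.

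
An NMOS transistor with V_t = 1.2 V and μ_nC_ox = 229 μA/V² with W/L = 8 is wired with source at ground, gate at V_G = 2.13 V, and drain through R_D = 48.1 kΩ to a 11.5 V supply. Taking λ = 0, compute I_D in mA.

I_D = 0.236 mA

V_GS = V_G = 2.13 V, so V_ov = 2.13 − 1.2 = 0.93 V.
k_n = μ_nC_ox · (W/L) = 1.832 mA/V².
Assume saturation: I_D = ½ k_n V_ov² = 0.5 × 1.832 × 0.93² = 0.792 mA, giving V_DS = V_DD − I_D R_D = 11.5 − 0.792 × 48.1 = -26.6 V.
But -26.6 V < V_ov = 0.93 V, so the device is actually in triode.
In triode I_D = k_n[V_ov V_DS − ½ V_DS²] and I_D = (V_DD − V_DS)/R_D. Equating: 44.1 V_DS² − 82.95 V_DS + 11.5 = 0, giving V_DS = 0.151 V (the root below V_ov).
I_D = (11.5 − 0.151) / 48.1 = 0.236 mA.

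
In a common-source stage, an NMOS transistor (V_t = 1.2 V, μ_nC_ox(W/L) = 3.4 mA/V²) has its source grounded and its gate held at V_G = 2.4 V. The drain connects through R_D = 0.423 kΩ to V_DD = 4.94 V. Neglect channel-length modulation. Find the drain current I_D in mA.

I_D = 2.45 mA

V_GS = V_G = 2.4 V, so V_ov = 2.4 − 1.2 = 1.2 V.
Assume saturation: I_D = ½ k_n V_ov² = 0.5 × 3.4 × 1.2² = 2.45 mA, giving V_DS = V_DD − I_D R_D = 4.94 − 2.45 × 0.423 = 3.9 V.
V_DS = 3.9 V ≥ V_ov = 1.2 V, confirming saturation.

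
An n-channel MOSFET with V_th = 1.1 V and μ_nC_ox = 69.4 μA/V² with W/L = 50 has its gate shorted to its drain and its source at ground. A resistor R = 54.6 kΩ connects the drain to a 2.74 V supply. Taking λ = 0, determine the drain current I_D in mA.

I_D = 0.0277 mA

With gate tied to drain, V_GS = V_DS ≥ V_GS − V_th, so the device is in saturation.
k_n = μ_nC_ox · (W/L) = 3.47 mA/V².
KCL at the drain: ½ k_n (V_GS − V_th)² = (V_DD − V_GS)/R.
Let x = V_GS − 1.1. Then 94.7 x² + x − 1.64 = 0, giving x = 0.126 V (positive root), so V_GS = 1.23 V.
I_D = (V_DD − V_GS)/R = (2.74 − 1.23) / 54.6 = 0.0277 mA.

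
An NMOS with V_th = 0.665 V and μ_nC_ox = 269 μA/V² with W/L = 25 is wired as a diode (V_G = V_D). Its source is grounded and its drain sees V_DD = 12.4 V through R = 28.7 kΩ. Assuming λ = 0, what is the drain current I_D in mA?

With gate tied to drain, V_GS = V_DS ≥ V_GS − V_th, so the device is in saturation.
k_n = μ_nC_ox · (W/L) = 6.725 mA/V².
KCL at the drain: ½ k_n (V_GS − V_th)² = (V_DD − V_GS)/R.
Let x = V_GS − 0.665. Then 96.5 x² + x − 11.73 = 0, giving x = 0.344 V (positive root), so V_GS = 1.01 V.
I_D = (V_DD − V_GS)/R = (12.4 − 1.01) / 28.7 = 0.397 mA.

I_D = 0.397 mA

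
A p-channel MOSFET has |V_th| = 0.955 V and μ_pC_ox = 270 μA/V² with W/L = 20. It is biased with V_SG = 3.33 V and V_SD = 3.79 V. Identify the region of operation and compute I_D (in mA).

k_p = μ_pC_ox · (W/L) = 5.4 mA/V².
V_ov = V_SG − |V_th| = 3.33 − 0.955 = 2.38 V.
Since V_SD = 3.79 V ≥ V_ov = 2.38 V, the device is in saturation.
I_D = ½ k_p V_ov² = 0.5 × 5.4 × 2.38² = 15.2 mA.

Saturation; I_D = 15.2 mA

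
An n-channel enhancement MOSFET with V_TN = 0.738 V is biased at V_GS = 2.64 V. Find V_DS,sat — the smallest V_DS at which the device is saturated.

V_DS,sat = 1.90 V

The boundary between triode and saturation is V_DS = V_GS − V_TN = V_ov.
V_ov = 2.64 − 0.738 = 1.9 V.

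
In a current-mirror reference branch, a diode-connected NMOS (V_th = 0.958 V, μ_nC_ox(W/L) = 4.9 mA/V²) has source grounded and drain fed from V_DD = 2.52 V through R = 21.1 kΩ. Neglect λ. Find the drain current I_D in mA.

I_D = 0.0662 mA

With gate tied to drain, V_GS = V_DS ≥ V_GS − V_th, so the device is in saturation.
KCL at the drain: ½ k_n (V_GS − V_th)² = (V_DD − V_GS)/R.
Let x = V_GS − 0.958. Then 51.7 x² + x − 1.562 = 0, giving x = 0.164 V (positive root), so V_GS = 1.12 V.
I_D = (V_DD − V_GS)/R = (2.52 − 1.12) / 21.1 = 0.0662 mA.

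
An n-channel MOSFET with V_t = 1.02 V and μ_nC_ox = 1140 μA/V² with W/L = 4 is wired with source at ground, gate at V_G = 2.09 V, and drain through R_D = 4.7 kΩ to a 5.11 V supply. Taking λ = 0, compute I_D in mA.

V_GS = V_G = 2.09 V, so V_ov = 2.09 − 1.02 = 1.07 V.
k_n = μ_nC_ox · (W/L) = 4.56 mA/V².
Assume saturation: I_D = ½ k_n V_ov² = 0.5 × 4.56 × 1.07² = 2.61 mA, giving V_DS = V_DD − I_D R_D = 5.11 − 2.61 × 4.7 = -7.16 V.
But -7.16 V < V_ov = 1.07 V, so the device is actually in triode.
In triode I_D = k_n[V_ov V_DS − ½ V_DS²] and I_D = (V_DD − V_DS)/R_D. Equating: 10.7 V_DS² − 23.93 V_DS + 5.11 = 0, giving V_DS = 0.239 V (the root below V_ov).
I_D = (5.11 − 0.239) / 4.7 = 1.04 mA.

I_D = 1.04 mA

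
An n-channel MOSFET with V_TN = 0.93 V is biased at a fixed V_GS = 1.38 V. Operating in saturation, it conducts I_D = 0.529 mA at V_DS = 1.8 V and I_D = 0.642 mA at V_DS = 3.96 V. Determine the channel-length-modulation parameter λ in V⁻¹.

With V_GS fixed, I_D ∝ (1 + λ V_DS) in saturation, so I_D2/I_D1 = (1 + λ V_DS2)/(1 + λ V_DS1).
0.642/0.529 = 1.214 = (1 + 3.96 λ)/(1 + 1.8 λ).
Solving: λ (I_D1 V_DS2 − I_D2 V_DS1) = I_D2 − I_D1, so λ = (0.642 − 0.529) / (0.529 × 3.96 − 0.642 × 1.8) = 0.113 / 0.939 = 0.12 V⁻¹.

λ = 0.120 V⁻¹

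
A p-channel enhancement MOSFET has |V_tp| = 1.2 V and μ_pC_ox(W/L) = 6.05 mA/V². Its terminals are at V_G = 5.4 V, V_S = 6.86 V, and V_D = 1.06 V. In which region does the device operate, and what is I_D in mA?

V_SG = V_S − V_G = 6.86 − 5.4 = 1.46 V; V_SD = V_S − V_D = 6.86 − 1.06 = 5.8 V.
V_ov = V_SG − |V_tp| = 1.46 − 1.2 = 0.26 V.
Since V_SD = 5.8 V ≥ V_ov = 0.26 V, the device is in saturation.
I_D = ½ k_p V_ov² = 0.5 × 6.05 × 0.26² = 0.204 mA.

Saturation; I_D = 0.204 mA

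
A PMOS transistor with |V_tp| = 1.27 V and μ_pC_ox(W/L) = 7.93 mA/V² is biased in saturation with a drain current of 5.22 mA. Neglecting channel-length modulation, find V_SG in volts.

In saturation I_D = ½ k_p (V_SG − |V_tp|)², so V_SG − |V_tp| = √(2 I_D / k_p) = √(2 × 5.22 / 7.93) = 1.15 V.
V_SG = 1.27 + 1.15 = 2.42 V.

V_SG = 2.42 V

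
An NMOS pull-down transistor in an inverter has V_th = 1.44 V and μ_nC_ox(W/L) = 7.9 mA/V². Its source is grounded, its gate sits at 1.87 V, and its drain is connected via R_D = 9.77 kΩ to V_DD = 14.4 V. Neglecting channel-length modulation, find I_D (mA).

I_D = 0.730 mA

V_GS = V_G = 1.87 V, so V_ov = 1.87 − 1.44 = 0.43 V.
Assume saturation: I_D = ½ k_n V_ov² = 0.5 × 7.9 × 0.43² = 0.73 mA, giving V_DS = V_DD − I_D R_D = 14.4 − 0.73 × 9.77 = 7.26 V.
V_DS = 7.26 V ≥ V_ov = 0.43 V, confirming saturation.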